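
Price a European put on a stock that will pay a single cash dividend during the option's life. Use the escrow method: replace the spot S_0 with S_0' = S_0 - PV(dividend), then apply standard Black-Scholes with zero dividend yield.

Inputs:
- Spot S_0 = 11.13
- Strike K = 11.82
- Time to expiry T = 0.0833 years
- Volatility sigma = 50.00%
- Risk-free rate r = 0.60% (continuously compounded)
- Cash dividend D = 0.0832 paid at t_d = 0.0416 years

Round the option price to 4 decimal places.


Answer: Price = 1.1109

Derivation:
PV(D) = D * exp(-r * t_d) = 0.0832 * 0.99975043 = 0.08317924
S_0' = S_0 - PV(D) = 11.1300 - 0.08317924 = 11.04682076
d1 = (ln(S_0'/K) + (r + sigma^2/2)*T) / (sigma*sqrt(T)) = -0.39317131
d2 = d1 - sigma*sqrt(T) = -0.53748000
exp(-rT) = 0.99950032
N(-d1) = 0.65290352; N(-d2) = 0.70453195
P = K * exp(-rT) * N(-d2) - S_0' * N(-d1) = 11.8200 * 0.99950032 * 0.70453195 - 11.04682076 * 0.65290352 = 1.1109


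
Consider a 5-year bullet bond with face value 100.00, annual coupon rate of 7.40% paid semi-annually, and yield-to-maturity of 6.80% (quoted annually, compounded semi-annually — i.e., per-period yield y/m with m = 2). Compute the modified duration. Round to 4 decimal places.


Answer: Modified duration = 4.1389

Derivation:
Coupon per period c = face * coupon_rate / m = 3.700000
Periods per year m = 2; per-period yield y/m = 0.034000
Number of cashflows N = 10
Cashflows (t years, CF_t, discount factor 1/(1+y/m)^(m*t), PV):
  t = 0.5000: CF_t = 3.700000, DF = 0.967118, PV = 3.578337
  t = 1.0000: CF_t = 3.700000, DF = 0.935317, PV = 3.460674
  t = 1.5000: CF_t = 3.700000, DF = 0.904562, PV = 3.346880
  t = 2.0000: CF_t = 3.700000, DF = 0.874818, PV = 3.236828
  t = 2.5000: CF_t = 3.700000, DF = 0.846052, PV = 3.130394
  t = 3.0000: CF_t = 3.700000, DF = 0.818233, PV = 3.027461
  t = 3.5000: CF_t = 3.700000, DF = 0.791327, PV = 2.927912
  t = 4.0000: CF_t = 3.700000, DF = 0.765307, PV = 2.831636
  t = 4.5000: CF_t = 3.700000, DF = 0.740142, PV = 2.738526
  t = 5.0000: CF_t = 103.700000, DF = 0.715805, PV = 74.228959
Price P = sum_t PV_t = 102.507605
First compute Macaulay numerator sum_t t * PV_t:
  t * PV_t at t = 0.5000: 1.789168
  t * PV_t at t = 1.0000: 3.460674
  t * PV_t at t = 1.5000: 5.020320
  t * PV_t at t = 2.0000: 6.473655
  t * PV_t at t = 2.5000: 7.825986
  t * PV_t at t = 3.0000: 9.082382
  t * PV_t at t = 3.5000: 10.247690
  t * PV_t at t = 4.0000: 11.326544
  t * PV_t at t = 4.5000: 12.323367
  t * PV_t at t = 5.0000: 371.144794
Macaulay duration D = 438.694579 / 102.507605 = 4.279630
Modified duration = D / (1 + y/m) = 4.279630 / (1 + 0.034000) = 4.138907


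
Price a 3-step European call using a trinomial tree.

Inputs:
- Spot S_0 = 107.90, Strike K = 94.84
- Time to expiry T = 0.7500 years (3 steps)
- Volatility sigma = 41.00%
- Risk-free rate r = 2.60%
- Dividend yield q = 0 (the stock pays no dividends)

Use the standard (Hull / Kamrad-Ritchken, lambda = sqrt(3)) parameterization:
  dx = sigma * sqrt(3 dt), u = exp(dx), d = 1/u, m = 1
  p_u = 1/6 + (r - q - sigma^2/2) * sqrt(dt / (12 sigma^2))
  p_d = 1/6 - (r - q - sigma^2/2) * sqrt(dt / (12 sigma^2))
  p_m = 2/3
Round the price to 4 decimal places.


Answer: Price = V(0,0) = 23.0812

Derivation:
dt = T/N = 0.250000; dx = sigma*sqrt(3*dt) = 0.355070
u = exp(dx) = 1.426281; d = 1/u = 0.701124
p_u = 0.146231, p_m = 0.666667, p_d = 0.187103
Discount per step: exp(-r*dt) = 0.993521
Stock lattice S(k, j) with j the centered position index:
  k=0: S(0,+0) = 107.9000
  k=1: S(1,-1) = 75.6513; S(1,+0) = 107.9000; S(1,+1) = 153.8957
  k=2: S(2,-2) = 53.0409; S(2,-1) = 75.6513; S(2,+0) = 107.9000; S(2,+1) = 153.8957; S(2,+2) = 219.4986
  k=3: S(3,-3) = 37.1883; S(3,-2) = 53.0409; S(3,-1) = 75.6513; S(3,+0) = 107.9000; S(3,+1) = 153.8957; S(3,+2) = 219.4986; S(3,+3) = 313.0667
Terminal payoffs V(N, j) = max(S_T - K, 0):
  V(3,-3) = 0.000000; V(3,-2) = 0.000000; V(3,-1) = 0.000000; V(3,+0) = 13.060000; V(3,+1) = 59.055729; V(3,+2) = 124.658567; V(3,+3) = 218.226654
Backward induction: V(k, j) = exp(-r*dt) * [p_u * V(k+1, j+1) + p_m * V(k+1, j) + p_d * V(k+1, j-1)]
  V(2,-2) = exp(-r*dt) * [p_u*0.000000 + p_m*0.000000 + p_d*0.000000] = 0.000000
  V(2,-1) = exp(-r*dt) * [p_u*13.060000 + p_m*0.000000 + p_d*0.000000] = 1.897398
  V(2,+0) = exp(-r*dt) * [p_u*59.055729 + p_m*13.060000 + p_d*0.000000] = 17.230060
  V(2,+1) = exp(-r*dt) * [p_u*124.658567 + p_m*59.055729 + p_d*13.060000] = 59.653929
  V(2,+2) = exp(-r*dt) * [p_u*218.226654 + p_m*124.658567 + p_d*59.055729] = 125.249835
  V(1,-1) = exp(-r*dt) * [p_u*17.230060 + p_m*1.897398 + p_d*0.000000] = 3.759974
  V(1,+0) = exp(-r*dt) * [p_u*59.653929 + p_m*17.230060 + p_d*1.897398] = 20.431705
  V(1,+1) = exp(-r*dt) * [p_u*125.249835 + p_m*59.653929 + p_d*17.230060] = 60.911221
  V(0,+0) = exp(-r*dt) * [p_u*60.911221 + p_m*20.431705 + p_d*3.759974] = 23.081205


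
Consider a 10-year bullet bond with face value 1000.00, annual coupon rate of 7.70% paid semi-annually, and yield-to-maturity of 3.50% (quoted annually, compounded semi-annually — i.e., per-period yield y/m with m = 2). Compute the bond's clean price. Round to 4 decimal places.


Coupon per period c = face * coupon_rate / m = 38.500000
Periods per year m = 2; per-period yield y/m = 0.017500
Number of cashflows N = 20
Cashflows (t years, CF_t, discount factor 1/(1+y/m)^(m*t), PV):
  t = 0.5000: CF_t = 38.500000, DF = 0.982801, PV = 37.837838
  t = 1.0000: CF_t = 38.500000, DF = 0.965898, PV = 37.187064
  t = 1.5000: CF_t = 38.500000, DF = 0.949285, PV = 36.547483
  t = 2.0000: CF_t = 38.500000, DF = 0.932959, PV = 35.918902
  t = 2.5000: CF_t = 38.500000, DF = 0.916913, PV = 35.301133
  t = 3.0000: CF_t = 38.500000, DF = 0.901143, PV = 34.693988
  t = 3.5000: CF_t = 38.500000, DF = 0.885644, PV = 34.097285
  t = 4.0000: CF_t = 38.500000, DF = 0.870412, PV = 33.510846
  t = 4.5000: CF_t = 38.500000, DF = 0.855441, PV = 32.934492
  t = 5.0000: CF_t = 38.500000, DF = 0.840729, PV = 32.368051
  t = 5.5000: CF_t = 38.500000, DF = 0.826269, PV = 31.811352
  t = 6.0000: CF_t = 38.500000, DF = 0.812058, PV = 31.264228
  t = 6.5000: CF_t = 38.500000, DF = 0.798091, PV = 30.726514
  t = 7.0000: CF_t = 38.500000, DF = 0.784365, PV = 30.198049
  t = 7.5000: CF_t = 38.500000, DF = 0.770875, PV = 29.678672
  t = 8.0000: CF_t = 38.500000, DF = 0.757616, PV = 29.168228
  t = 8.5000: CF_t = 38.500000, DF = 0.744586, PV = 28.666563
  t = 9.0000: CF_t = 38.500000, DF = 0.731780, PV = 28.173526
  t = 9.5000: CF_t = 38.500000, DF = 0.719194, PV = 27.688969
  t = 10.0000: CF_t = 1038.500000, DF = 0.706825, PV = 734.037323
Price P = sum_t PV_t = 1351.810507

Answer: Price = 1351.8105


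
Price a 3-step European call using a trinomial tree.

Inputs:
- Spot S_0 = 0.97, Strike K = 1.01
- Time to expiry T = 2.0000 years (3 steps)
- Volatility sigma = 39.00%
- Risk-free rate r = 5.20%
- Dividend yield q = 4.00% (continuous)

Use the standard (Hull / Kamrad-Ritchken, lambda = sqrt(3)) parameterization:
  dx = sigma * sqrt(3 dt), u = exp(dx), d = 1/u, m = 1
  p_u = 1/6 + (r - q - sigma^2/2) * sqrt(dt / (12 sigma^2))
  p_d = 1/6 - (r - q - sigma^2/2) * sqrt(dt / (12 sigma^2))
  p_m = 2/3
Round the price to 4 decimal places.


Answer: Price = V(0,0) = 0.1739

Derivation:
dt = T/N = 0.666667; dx = sigma*sqrt(3*dt) = 0.551543
u = exp(dx) = 1.735930; d = 1/u = 0.576060
p_u = 0.127957, p_m = 0.666667, p_d = 0.205376
Discount per step: exp(-r*dt) = 0.965927
Stock lattice S(k, j) with j the centered position index:
  k=0: S(0,+0) = 0.9700
  k=1: S(1,-1) = 0.5588; S(1,+0) = 0.9700; S(1,+1) = 1.6839
  k=2: S(2,-2) = 0.3219; S(2,-1) = 0.5588; S(2,+0) = 0.9700; S(2,+1) = 1.6839; S(2,+2) = 2.9230
  k=3: S(3,-3) = 0.1854; S(3,-2) = 0.3219; S(3,-1) = 0.5588; S(3,+0) = 0.9700; S(3,+1) = 1.6839; S(3,+2) = 2.9230; S(3,+3) = 5.0742
Terminal payoffs V(N, j) = max(S_T - K, 0):
  V(3,-3) = 0.000000; V(3,-2) = 0.000000; V(3,-1) = 0.000000; V(3,+0) = 0.000000; V(3,+1) = 0.673852; V(3,+2) = 1.913049; V(3,+3) = 4.064209
Backward induction: V(k, j) = exp(-r*dt) * [p_u * V(k+1, j+1) + p_m * V(k+1, j) + p_d * V(k+1, j-1)]
  V(2,-2) = exp(-r*dt) * [p_u*0.000000 + p_m*0.000000 + p_d*0.000000] = 0.000000
  V(2,-1) = exp(-r*dt) * [p_u*0.000000 + p_m*0.000000 + p_d*0.000000] = 0.000000
  V(2,+0) = exp(-r*dt) * [p_u*0.673852 + p_m*0.000000 + p_d*0.000000] = 0.083286
  V(2,+1) = exp(-r*dt) * [p_u*1.913049 + p_m*0.673852 + p_d*0.000000] = 0.670376
  V(2,+2) = exp(-r*dt) * [p_u*4.064209 + p_m*1.913049 + p_d*0.673852] = 1.867914
  V(1,-1) = exp(-r*dt) * [p_u*0.083286 + p_m*0.000000 + p_d*0.000000] = 0.010294
  V(1,+0) = exp(-r*dt) * [p_u*0.670376 + p_m*0.083286 + p_d*0.000000] = 0.136489
  V(1,+1) = exp(-r*dt) * [p_u*1.867914 + p_m*0.670376 + p_d*0.083286] = 0.679081
  V(0,+0) = exp(-r*dt) * [p_u*0.679081 + p_m*0.136489 + p_d*0.010294] = 0.173867


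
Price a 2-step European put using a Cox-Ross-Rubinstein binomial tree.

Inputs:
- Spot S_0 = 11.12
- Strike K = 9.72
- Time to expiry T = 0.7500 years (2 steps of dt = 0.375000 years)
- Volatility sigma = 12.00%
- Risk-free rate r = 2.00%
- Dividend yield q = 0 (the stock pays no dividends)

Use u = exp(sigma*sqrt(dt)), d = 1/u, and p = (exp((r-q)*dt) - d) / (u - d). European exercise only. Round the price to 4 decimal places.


dt = T/N = 0.375000
u = exp(sigma*sqrt(dt)) = 1.076252; d = 1/u = 0.929150
p = (exp((r-q)*dt) - d) / (u - d) = 0.532814
Discount per step: exp(-r*dt) = 0.992528
Stock lattice S(k, i) with i counting down-moves:
  k=0: S(0,0) = 11.1200
  k=1: S(1,0) = 11.9679; S(1,1) = 10.3322
  k=2: S(2,0) = 12.8805; S(2,1) = 11.1200; S(2,2) = 9.6001
Terminal payoffs V(N, i) = max(K - S_T, 0):
  V(2,0) = 0.000000; V(2,1) = 0.000000; V(2,2) = 0.119877
Backward induction: V(k, i) = exp(-r*dt) * [p * V(k+1, i) + (1-p) * V(k+1, i+1)].
  V(1,0) = exp(-r*dt) * [p*0.000000 + (1-p)*0.000000] = 0.000000
  V(1,1) = exp(-r*dt) * [p*0.000000 + (1-p)*0.119877] = 0.055586
  V(0,0) = exp(-r*dt) * [p*0.000000 + (1-p)*0.055586] = 0.025775

Answer: Price = V(0,0) = 0.0258


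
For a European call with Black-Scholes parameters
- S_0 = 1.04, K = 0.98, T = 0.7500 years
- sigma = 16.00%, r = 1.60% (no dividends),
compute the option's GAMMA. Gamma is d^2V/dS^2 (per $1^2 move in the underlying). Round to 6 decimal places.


Answer: Gamma = 2.333350

Derivation:
d1 = 0.5847361702; d2 = 0.4461721056
phi(d1) = 0.3362512174; exp(-qT) = 1.0000000000; exp(-rT) = 0.9880717129
Gamma = exp(-qT) * phi(d1) / (S * sigma * sqrt(T)) = 1.0000000000 * 0.3362512174 / (1.0400 * 0.1600 * 0.8660254038) = 2.333350


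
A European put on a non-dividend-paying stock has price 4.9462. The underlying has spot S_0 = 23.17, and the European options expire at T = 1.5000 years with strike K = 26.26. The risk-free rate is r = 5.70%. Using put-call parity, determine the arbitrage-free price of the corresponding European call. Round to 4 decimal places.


Put-call parity: C - P = S_0 * exp(-qT) - K * exp(-rT).
S_0 * exp(-qT) = 23.1700 * 1.00000000 = 23.17000000
K * exp(-rT) = 26.2600 * 0.91805314 = 24.10807554
C = P + S*exp(-qT) - K*exp(-rT)
C = 4.9462 + 23.17000000 - 24.10807554 = 4.0081

Answer: Call price = 4.0081


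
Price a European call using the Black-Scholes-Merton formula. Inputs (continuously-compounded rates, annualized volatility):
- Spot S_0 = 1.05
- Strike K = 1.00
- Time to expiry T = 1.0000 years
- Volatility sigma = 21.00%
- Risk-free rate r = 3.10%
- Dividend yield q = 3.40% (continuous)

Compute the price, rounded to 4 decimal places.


d1 = (ln(S/K) + (r - q + 0.5*sigma^2) * T) / (sigma * sqrt(T)) = 0.32304840
d2 = d1 - sigma * sqrt(T) = 0.11304840
exp(-rT) = 0.96947557; exp(-qT) = 0.96657150
C = S_0 * exp(-qT) * N(d1) - K * exp(-rT) * N(d2)
N(d1) = 0.62667071; N(d2) = 0.54500391
C = 1.0500 * 0.96657150 * 0.62667071 - 1.0000 * 0.96947557 * 0.54500391 = 0.1076

Answer: Price = 0.1076


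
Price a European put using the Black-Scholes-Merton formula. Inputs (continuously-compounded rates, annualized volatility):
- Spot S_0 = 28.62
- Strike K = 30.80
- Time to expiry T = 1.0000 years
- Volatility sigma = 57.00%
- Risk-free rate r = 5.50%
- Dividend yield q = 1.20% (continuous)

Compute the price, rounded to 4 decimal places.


d1 = (ln(S/K) + (r - q + 0.5*sigma^2) * T) / (sigma * sqrt(T)) = 0.23165102
d2 = d1 - sigma * sqrt(T) = -0.33834898
exp(-rT) = 0.94648515; exp(-qT) = 0.98807171
P = K * exp(-rT) * N(-d2) - S_0 * exp(-qT) * N(-d1)
N(-d1) = 0.40840454; N(-d2) = 0.63244989
P = 30.8000 * 0.94648515 * 0.63244989 - 28.6200 * 0.98807171 * 0.40840454 = 6.8879

Answer: Price = 6.8879


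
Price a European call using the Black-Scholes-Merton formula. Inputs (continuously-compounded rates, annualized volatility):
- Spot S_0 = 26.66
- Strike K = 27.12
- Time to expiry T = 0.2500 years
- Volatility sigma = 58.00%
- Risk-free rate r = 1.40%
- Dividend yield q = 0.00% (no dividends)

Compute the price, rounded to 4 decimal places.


Answer: Price = 2.9154

Derivation:
d1 = (ln(S/K) + (r - q + 0.5*sigma^2) * T) / (sigma * sqrt(T)) = 0.09807880
d2 = d1 - sigma * sqrt(T) = -0.19192120
exp(-rT) = 0.99650612; exp(-qT) = 1.00000000
C = S_0 * exp(-qT) * N(d1) - K * exp(-rT) * N(d2)
N(d1) = 0.53906514; N(d2) = 0.42390197
C = 26.6600 * 1.00000000 * 0.53906514 - 27.1200 * 0.99650612 * 0.42390197 = 2.9154


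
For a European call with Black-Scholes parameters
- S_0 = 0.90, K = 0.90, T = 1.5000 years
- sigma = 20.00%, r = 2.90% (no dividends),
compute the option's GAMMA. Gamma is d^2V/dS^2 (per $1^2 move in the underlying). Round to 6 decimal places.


Answer: Gamma = 1.729978

Derivation:
d1 = 0.3000624935; d2 = 0.0551135192
phi(d1) = 0.3813806645; exp(-qT) = 1.0000000000; exp(-rT) = 0.9574325541
Gamma = exp(-qT) * phi(d1) / (S * sigma * sqrt(T)) = 1.0000000000 * 0.3813806645 / (0.9000 * 0.2000 * 1.2247448714) = 1.729978


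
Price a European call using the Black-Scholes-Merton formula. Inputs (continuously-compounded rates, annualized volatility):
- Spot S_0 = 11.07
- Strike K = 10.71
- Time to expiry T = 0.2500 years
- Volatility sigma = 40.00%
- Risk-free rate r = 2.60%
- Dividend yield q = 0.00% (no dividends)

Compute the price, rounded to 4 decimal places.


Answer: Price = 1.0962

Derivation:
d1 = (ln(S/K) + (r - q + 0.5*sigma^2) * T) / (sigma * sqrt(T)) = 0.29780431
d2 = d1 - sigma * sqrt(T) = 0.09780431
exp(-rT) = 0.99352108; exp(-qT) = 1.00000000
C = S_0 * exp(-qT) * N(d1) - K * exp(-rT) * N(d2)
N(d1) = 0.61707374; N(d2) = 0.53895616
C = 11.0700 * 1.00000000 * 0.61707374 - 10.7100 * 0.99352108 * 0.53895616 = 1.0962


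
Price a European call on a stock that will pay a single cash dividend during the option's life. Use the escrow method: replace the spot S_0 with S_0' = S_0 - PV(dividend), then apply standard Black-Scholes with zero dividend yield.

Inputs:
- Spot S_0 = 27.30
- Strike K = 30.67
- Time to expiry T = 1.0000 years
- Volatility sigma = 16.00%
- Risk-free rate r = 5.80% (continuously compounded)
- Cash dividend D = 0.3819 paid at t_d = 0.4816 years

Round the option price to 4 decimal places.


Answer: Price = 0.9520

Derivation:
PV(D) = D * exp(-r * t_d) = 0.3819 * 0.97245371 = 0.37138007
S_0' = S_0 - PV(D) = 27.3000 - 0.37138007 = 26.92861993
d1 = (ln(S_0'/K) + (r + sigma^2/2)*T) / (sigma*sqrt(T)) = -0.37059575
d2 = d1 - sigma*sqrt(T) = -0.53059575
exp(-rT) = 0.94364995
N(d1) = 0.35546933; N(d2) = 0.29784947
C = S_0' * N(d1) - K * exp(-rT) * N(d2) = 26.92861993 * 0.35546933 - 30.6700 * 0.94364995 * 0.29784947 = 0.9520


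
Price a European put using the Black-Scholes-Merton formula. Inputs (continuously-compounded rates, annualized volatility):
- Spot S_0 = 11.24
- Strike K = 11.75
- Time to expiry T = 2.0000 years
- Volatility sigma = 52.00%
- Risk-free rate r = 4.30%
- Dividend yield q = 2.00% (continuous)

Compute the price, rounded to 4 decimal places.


Answer: Price = 3.0870

Derivation:
d1 = (ln(S/K) + (r - q + 0.5*sigma^2) * T) / (sigma * sqrt(T)) = 0.36990606
d2 = d1 - sigma * sqrt(T) = -0.36548500
exp(-rT) = 0.91759423; exp(-qT) = 0.96078944
P = K * exp(-rT) * N(-d2) - S_0 * exp(-qT) * N(-d1)
N(-d1) = 0.35572624; N(-d2) = 0.64262530
P = 11.7500 * 0.91759423 * 0.64262530 - 11.2400 * 0.96078944 * 0.35572624 = 3.0870


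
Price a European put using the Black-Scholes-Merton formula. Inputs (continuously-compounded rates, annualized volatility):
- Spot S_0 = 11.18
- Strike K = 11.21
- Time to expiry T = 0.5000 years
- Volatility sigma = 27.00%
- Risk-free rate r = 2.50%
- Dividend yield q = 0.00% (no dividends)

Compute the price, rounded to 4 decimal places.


d1 = (ln(S/K) + (r - q + 0.5*sigma^2) * T) / (sigma * sqrt(T)) = 0.14689609
d2 = d1 - sigma * sqrt(T) = -0.04402274
exp(-rT) = 0.98757780; exp(-qT) = 1.00000000
P = K * exp(-rT) * N(-d2) - S_0 * exp(-qT) * N(-d1)
N(-d1) = 0.44160702; N(-d2) = 0.51755686
P = 11.2100 * 0.98757780 * 0.51755686 - 11.1800 * 1.00000000 * 0.44160702 = 0.7926

Answer: Price = 0.7926


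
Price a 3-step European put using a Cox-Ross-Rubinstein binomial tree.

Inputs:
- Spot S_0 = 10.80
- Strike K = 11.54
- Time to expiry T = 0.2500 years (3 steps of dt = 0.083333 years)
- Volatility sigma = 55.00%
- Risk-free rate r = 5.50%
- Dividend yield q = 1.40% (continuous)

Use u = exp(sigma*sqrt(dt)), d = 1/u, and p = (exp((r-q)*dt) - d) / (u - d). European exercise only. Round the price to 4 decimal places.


dt = T/N = 0.083333
u = exp(sigma*sqrt(dt)) = 1.172070; d = 1/u = 0.853191
p = (exp((r-q)*dt) - d) / (u - d) = 0.471123
Discount per step: exp(-r*dt) = 0.995427
Stock lattice S(k, i) with i counting down-moves:
  k=0: S(0,0) = 10.8000
  k=1: S(1,0) = 12.6584; S(1,1) = 9.2145
  k=2: S(2,0) = 14.8365; S(2,1) = 10.8000; S(2,2) = 7.8617
  k=3: S(3,0) = 17.3894; S(3,1) = 12.6584; S(3,2) = 9.2145; S(3,3) = 6.7075
Terminal payoffs V(N, i) = max(K - S_T, 0):
  V(3,0) = 0.000000; V(3,1) = 0.000000; V(3,2) = 2.325532; V(3,3) = 4.832461
Backward induction: V(k, i) = exp(-r*dt) * [p * V(k+1, i) + (1-p) * V(k+1, i+1)].
  V(2,0) = exp(-r*dt) * [p*0.000000 + (1-p)*0.000000] = 0.000000
  V(2,1) = exp(-r*dt) * [p*0.000000 + (1-p)*2.325532] = 1.224296
  V(2,2) = exp(-r*dt) * [p*2.325532 + (1-p)*4.832461] = 3.634691
  V(1,0) = exp(-r*dt) * [p*0.000000 + (1-p)*1.224296] = 0.644541
  V(1,1) = exp(-r*dt) * [p*1.224296 + (1-p)*3.634691] = 2.487670
  V(0,0) = exp(-r*dt) * [p*0.644541 + (1-p)*2.487670] = 1.611924

Answer: Price = V(0,0) = 1.6119


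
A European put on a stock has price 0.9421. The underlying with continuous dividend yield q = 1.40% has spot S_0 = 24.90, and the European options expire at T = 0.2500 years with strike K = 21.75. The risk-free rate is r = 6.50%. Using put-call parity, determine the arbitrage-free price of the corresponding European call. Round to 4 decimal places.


Answer: Call price = 4.3557

Derivation:
Put-call parity: C - P = S_0 * exp(-qT) - K * exp(-rT).
S_0 * exp(-qT) = 24.9000 * 0.99650612 = 24.81300233
K * exp(-rT) = 21.7500 * 0.98388132 = 21.39941869
C = P + S*exp(-qT) - K*exp(-rT)
C = 0.9421 + 24.81300233 - 21.39941869 = 4.3557


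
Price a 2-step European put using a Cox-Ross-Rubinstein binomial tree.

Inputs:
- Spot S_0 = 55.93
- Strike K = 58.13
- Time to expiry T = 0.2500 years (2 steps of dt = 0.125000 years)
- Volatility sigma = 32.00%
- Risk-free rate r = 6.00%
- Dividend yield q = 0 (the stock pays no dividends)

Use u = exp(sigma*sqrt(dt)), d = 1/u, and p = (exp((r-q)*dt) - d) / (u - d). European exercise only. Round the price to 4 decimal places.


dt = T/N = 0.125000
u = exp(sigma*sqrt(dt)) = 1.119785; d = 1/u = 0.893028
p = (exp((r-q)*dt) - d) / (u - d) = 0.504945
Discount per step: exp(-r*dt) = 0.992528
Stock lattice S(k, i) with i counting down-moves:
  k=0: S(0,0) = 55.9300
  k=1: S(1,0) = 62.6296; S(1,1) = 49.9471
  k=2: S(2,0) = 70.1317; S(2,1) = 55.9300; S(2,2) = 44.6041
Terminal payoffs V(N, i) = max(K - S_T, 0):
  V(2,0) = 0.000000; V(2,1) = 2.200000; V(2,2) = 13.525857
Backward induction: V(k, i) = exp(-r*dt) * [p * V(k+1, i) + (1-p) * V(k+1, i+1)].
  V(1,0) = exp(-r*dt) * [p*0.000000 + (1-p)*2.200000] = 1.080983
  V(1,1) = exp(-r*dt) * [p*2.200000 + (1-p)*13.525857] = 7.748587
  V(0,0) = exp(-r*dt) * [p*1.080983 + (1-p)*7.748587] = 4.349071

Answer: Price = V(0,0) = 4.3491


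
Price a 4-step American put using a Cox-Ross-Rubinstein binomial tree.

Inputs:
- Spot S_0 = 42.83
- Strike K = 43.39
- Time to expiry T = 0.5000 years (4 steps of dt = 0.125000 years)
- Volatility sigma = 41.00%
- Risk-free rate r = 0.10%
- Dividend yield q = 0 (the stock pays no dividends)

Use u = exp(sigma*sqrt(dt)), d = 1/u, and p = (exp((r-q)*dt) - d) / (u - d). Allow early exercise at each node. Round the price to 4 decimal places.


Answer: Price = V(0,0) = 5.0465

Derivation:
dt = T/N = 0.125000
u = exp(sigma*sqrt(dt)) = 1.155990; d = 1/u = 0.865060
p = (exp((r-q)*dt) - d) / (u - d) = 0.464254
Discount per step: exp(-r*dt) = 0.999875
Stock lattice S(k, i) with i counting down-moves:
  k=0: S(0,0) = 42.8300
  k=1: S(1,0) = 49.5110; S(1,1) = 37.0505
  k=2: S(2,0) = 57.2343; S(2,1) = 42.8300; S(2,2) = 32.0509
  k=3: S(3,0) = 66.1622; S(3,1) = 49.5110; S(3,2) = 37.0505; S(3,3) = 27.7259
  k=4: S(4,0) = 76.4828; S(4,1) = 57.2343; S(4,2) = 42.8300; S(4,3) = 32.0509; S(4,4) = 23.9846
Terminal payoffs V(N, i) = max(K - S_T, 0):
  V(4,0) = 0.000000; V(4,1) = 0.000000; V(4,2) = 0.560000; V(4,3) = 11.339108; V(4,4) = 19.405417
Backward induction: V(k, i) = exp(-r*dt) * [p * V(k+1, i) + (1-p) * V(k+1, i+1)]; then take max(V_cont, immediate exercise) for American.
  V(3,0) = exp(-r*dt) * [p*0.000000 + (1-p)*0.000000] = 0.000000; exercise = 0.000000; V(3,0) = max -> 0.000000
  V(3,1) = exp(-r*dt) * [p*0.000000 + (1-p)*0.560000] = 0.299980; exercise = 0.000000; V(3,1) = max -> 0.299980
  V(3,2) = exp(-r*dt) * [p*0.560000 + (1-p)*11.339108] = 6.334075; exercise = 6.339498; V(3,2) = max -> 6.339498
  V(3,3) = exp(-r*dt) * [p*11.339108 + (1-p)*19.405417] = 15.658645; exercise = 15.664069; V(3,3) = max -> 15.664069
  V(2,0) = exp(-r*dt) * [p*0.000000 + (1-p)*0.299980] = 0.160693; exercise = 0.000000; V(2,0) = max -> 0.160693
  V(2,1) = exp(-r*dt) * [p*0.299980 + (1-p)*6.339498] = 3.535187; exercise = 0.560000; V(2,1) = max -> 3.535187
  V(2,2) = exp(-r*dt) * [p*6.339498 + (1-p)*15.664069] = 11.333685; exercise = 11.339108; V(2,2) = max -> 11.339108
  V(1,0) = exp(-r*dt) * [p*0.160693 + (1-p)*3.535187] = 1.968320; exercise = 0.000000; V(1,0) = max -> 1.968320
  V(1,1) = exp(-r*dt) * [p*3.535187 + (1-p)*11.339108] = 7.715144; exercise = 6.339498; V(1,1) = max -> 7.715144
  V(0,0) = exp(-r*dt) * [p*1.968320 + (1-p)*7.715144] = 5.046528; exercise = 0.560000; V(0,0) = max -> 5.046528


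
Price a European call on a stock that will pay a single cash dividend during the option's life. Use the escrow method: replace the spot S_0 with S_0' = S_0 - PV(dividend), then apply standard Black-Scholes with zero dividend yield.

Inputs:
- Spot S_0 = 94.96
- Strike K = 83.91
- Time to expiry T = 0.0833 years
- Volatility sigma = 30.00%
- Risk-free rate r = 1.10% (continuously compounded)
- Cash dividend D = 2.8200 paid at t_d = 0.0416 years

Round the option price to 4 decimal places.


PV(D) = D * exp(-r * t_d) = 2.8200 * 0.99954250 = 2.81870986
S_0' = S_0 - PV(D) = 94.9600 - 2.81870986 = 92.14129014
d1 = (ln(S_0'/K) + (r + sigma^2/2)*T) / (sigma*sqrt(T)) = 1.13464131
d2 = d1 - sigma*sqrt(T) = 1.04805609
exp(-rT) = 0.99908412
N(d1) = 0.87173718; N(d2) = 0.85269362
C = S_0' * N(d1) - K * exp(-rT) * N(d2) = 92.14129014 * 0.87173718 - 83.9100 * 0.99908412 * 0.85269362 = 8.8390

Answer: Price = 8.8390


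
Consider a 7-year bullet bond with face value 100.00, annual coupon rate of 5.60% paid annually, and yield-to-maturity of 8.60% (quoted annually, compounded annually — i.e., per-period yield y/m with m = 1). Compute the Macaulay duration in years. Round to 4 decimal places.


Coupon per period c = face * coupon_rate / m = 5.600000
Periods per year m = 1; per-period yield y/m = 0.086000
Number of cashflows N = 7
Cashflows (t years, CF_t, discount factor 1/(1+y/m)^(m*t), PV):
  t = 1.0000: CF_t = 5.600000, DF = 0.920810, PV = 5.156538
  t = 2.0000: CF_t = 5.600000, DF = 0.847892, PV = 4.748193
  t = 3.0000: CF_t = 5.600000, DF = 0.780747, PV = 4.372185
  t = 4.0000: CF_t = 5.600000, DF = 0.718920, PV = 4.025953
  t = 5.0000: CF_t = 5.600000, DF = 0.661989, PV = 3.707139
  t = 6.0000: CF_t = 5.600000, DF = 0.609566, PV = 3.413572
  t = 7.0000: CF_t = 105.600000, DF = 0.561295, PV = 59.272759
Price P = sum_t PV_t = 84.696339
Macaulay numerator sum_t t * PV_t:
  t * PV_t at t = 1.0000: 5.156538
  t * PV_t at t = 2.0000: 9.496386
  t * PV_t at t = 3.0000: 13.116556
  t * PV_t at t = 4.0000: 16.103813
  t * PV_t at t = 5.0000: 18.535696
  t * PV_t at t = 6.0000: 20.481432
  t * PV_t at t = 7.0000: 414.909311
Macaulay duration D = (sum_t t * PV_t) / P = 497.799733 / 84.696339 = 5.877465

Answer: Macaulay duration = 5.8775 years


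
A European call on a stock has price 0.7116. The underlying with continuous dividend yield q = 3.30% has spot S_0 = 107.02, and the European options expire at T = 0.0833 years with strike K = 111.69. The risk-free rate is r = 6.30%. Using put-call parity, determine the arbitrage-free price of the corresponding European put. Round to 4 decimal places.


Answer: Put price = 5.0908

Derivation:
Put-call parity: C - P = S_0 * exp(-qT) - K * exp(-rT).
S_0 * exp(-qT) = 107.0200 * 0.99725487 = 106.72621670
K * exp(-rT) = 111.6900 * 0.99476585 = 111.10539736
P = C - S*exp(-qT) + K*exp(-rT)
P = 0.7116 - 106.72621670 + 111.10539736 = 5.0908


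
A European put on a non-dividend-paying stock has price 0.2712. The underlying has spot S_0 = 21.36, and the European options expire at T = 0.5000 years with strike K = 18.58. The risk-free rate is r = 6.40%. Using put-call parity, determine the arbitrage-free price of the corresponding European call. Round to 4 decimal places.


Answer: Call price = 3.6363

Derivation:
Put-call parity: C - P = S_0 * exp(-qT) - K * exp(-rT).
S_0 * exp(-qT) = 21.3600 * 1.00000000 = 21.36000000
K * exp(-rT) = 18.5800 * 0.96850658 = 17.99485230
C = P + S*exp(-qT) - K*exp(-rT)
C = 0.2712 + 21.36000000 - 17.99485230 = 3.6363


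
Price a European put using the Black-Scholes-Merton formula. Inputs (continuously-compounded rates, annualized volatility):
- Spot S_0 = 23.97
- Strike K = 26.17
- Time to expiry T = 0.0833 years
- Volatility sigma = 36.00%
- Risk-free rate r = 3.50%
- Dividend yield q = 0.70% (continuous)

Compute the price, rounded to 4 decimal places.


Answer: Price = 2.4375

Derivation:
d1 = (ln(S/K) + (r - q + 0.5*sigma^2) * T) / (sigma * sqrt(T)) = -0.77072844
d2 = d1 - sigma * sqrt(T) = -0.87463070
exp(-rT) = 0.99708875; exp(-qT) = 0.99941707
P = K * exp(-rT) * N(-d2) - S_0 * exp(-qT) * N(-d1)
N(-d1) = 0.77956604; N(-d2) = 0.80911256
P = 26.1700 * 0.99708875 * 0.80911256 - 23.9700 * 0.99941707 * 0.77956604 = 2.4375


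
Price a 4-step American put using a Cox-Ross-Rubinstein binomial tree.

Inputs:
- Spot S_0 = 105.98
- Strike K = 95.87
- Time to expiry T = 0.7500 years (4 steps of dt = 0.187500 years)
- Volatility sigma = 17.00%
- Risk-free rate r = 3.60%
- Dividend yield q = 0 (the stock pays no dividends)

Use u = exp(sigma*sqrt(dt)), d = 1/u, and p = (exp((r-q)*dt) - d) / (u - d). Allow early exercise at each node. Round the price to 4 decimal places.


Answer: Price = V(0,0) = 1.8398

Derivation:
dt = T/N = 0.187500
u = exp(sigma*sqrt(dt)) = 1.076389; d = 1/u = 0.929032
p = (exp((r-q)*dt) - d) / (u - d) = 0.527567
Discount per step: exp(-r*dt) = 0.993273
Stock lattice S(k, i) with i counting down-moves:
  k=0: S(0,0) = 105.9800
  k=1: S(1,0) = 114.0757; S(1,1) = 98.4588
  k=2: S(2,0) = 122.7899; S(2,1) = 105.9800; S(2,2) = 91.4714
  k=3: S(3,0) = 132.1697; S(3,1) = 114.0757; S(3,2) = 98.4588; S(3,3) = 84.9798
  k=4: S(4,0) = 142.2661; S(4,1) = 122.7899; S(4,2) = 105.9800; S(4,3) = 91.4714; S(4,4) = 78.9490
Terminal payoffs V(N, i) = max(K - S_T, 0):
  V(4,0) = 0.000000; V(4,1) = 0.000000; V(4,2) = 0.000000; V(4,3) = 4.398625; V(4,4) = 16.921025
Backward induction: V(k, i) = exp(-r*dt) * [p * V(k+1, i) + (1-p) * V(k+1, i+1)]; then take max(V_cont, immediate exercise) for American.
  V(3,0) = exp(-r*dt) * [p*0.000000 + (1-p)*0.000000] = 0.000000; exercise = 0.000000; V(3,0) = max -> 0.000000
  V(3,1) = exp(-r*dt) * [p*0.000000 + (1-p)*0.000000] = 0.000000; exercise = 0.000000; V(3,1) = max -> 0.000000
  V(3,2) = exp(-r*dt) * [p*0.000000 + (1-p)*4.398625] = 2.064075; exercise = 0.000000; V(3,2) = max -> 2.064075
  V(3,3) = exp(-r*dt) * [p*4.398625 + (1-p)*16.921025] = 10.245228; exercise = 10.890171; V(3,3) = max -> 10.890171
  V(2,0) = exp(-r*dt) * [p*0.000000 + (1-p)*0.000000] = 0.000000; exercise = 0.000000; V(2,0) = max -> 0.000000
  V(2,1) = exp(-r*dt) * [p*0.000000 + (1-p)*2.064075] = 0.968577; exercise = 0.000000; V(2,1) = max -> 0.968577
  V(2,2) = exp(-r*dt) * [p*2.064075 + (1-p)*10.890171] = 6.191876; exercise = 4.398625; V(2,2) = max -> 6.191876
  V(1,0) = exp(-r*dt) * [p*0.000000 + (1-p)*0.968577] = 0.454509; exercise = 0.000000; V(1,0) = max -> 0.454509
  V(1,1) = exp(-r*dt) * [p*0.968577 + (1-p)*6.191876] = 3.413118; exercise = 0.000000; V(1,1) = max -> 3.413118
  V(0,0) = exp(-r*dt) * [p*0.454509 + (1-p)*3.413118] = 1.839792; exercise = 0.000000; V(0,0) = max -> 1.839792


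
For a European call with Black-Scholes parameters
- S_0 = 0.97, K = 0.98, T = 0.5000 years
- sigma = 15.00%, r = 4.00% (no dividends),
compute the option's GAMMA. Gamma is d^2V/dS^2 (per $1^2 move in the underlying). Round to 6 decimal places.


d1 = 0.1448956060; d2 = 0.0388295888
phi(d1) = 0.3947763403; exp(-qT) = 1.0000000000; exp(-rT) = 0.9801986733
Gamma = exp(-qT) * phi(d1) / (S * sigma * sqrt(T)) = 1.0000000000 * 0.3947763403 / (0.9700 * 0.1500 * 0.7071067812) = 3.837100

Answer: Gamma = 3.837100


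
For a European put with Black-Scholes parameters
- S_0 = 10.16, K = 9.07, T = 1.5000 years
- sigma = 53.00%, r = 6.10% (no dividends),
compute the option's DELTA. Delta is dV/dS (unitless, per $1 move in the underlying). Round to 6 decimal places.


d1 = 0.6403508126; d2 = -0.0087639692
phi(d1) = 0.3249892693; exp(-qT) = 1.0000000000; exp(-rT) = 0.9125613162
N(-d1) = 0.2609722766
Delta = -exp(-qT) * N(-d1) = -1.0000000000 * 0.2609722766 = -0.260972

Answer: Delta = -0.260972


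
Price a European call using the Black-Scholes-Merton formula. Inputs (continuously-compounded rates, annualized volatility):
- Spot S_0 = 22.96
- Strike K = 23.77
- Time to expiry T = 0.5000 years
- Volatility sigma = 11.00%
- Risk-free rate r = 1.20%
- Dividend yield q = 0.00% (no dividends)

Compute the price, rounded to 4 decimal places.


d1 = (ln(S/K) + (r - q + 0.5*sigma^2) * T) / (sigma * sqrt(T)) = -0.32971373
d2 = d1 - sigma * sqrt(T) = -0.40749548
exp(-rT) = 0.99401796; exp(-qT) = 1.00000000
C = S_0 * exp(-qT) * N(d1) - K * exp(-rT) * N(d2)
N(d1) = 0.37080814; N(d2) = 0.34182206
C = 22.9600 * 1.00000000 * 0.37080814 - 23.7700 * 0.99401796 * 0.34182206 = 0.4372

Answer: Price = 0.4372


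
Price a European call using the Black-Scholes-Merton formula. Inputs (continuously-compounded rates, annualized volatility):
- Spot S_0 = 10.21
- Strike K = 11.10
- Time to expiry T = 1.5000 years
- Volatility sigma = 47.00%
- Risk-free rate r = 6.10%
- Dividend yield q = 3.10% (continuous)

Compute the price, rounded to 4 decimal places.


Answer: Price = 2.0643

Derivation:
d1 = (ln(S/K) + (r - q + 0.5*sigma^2) * T) / (sigma * sqrt(T)) = 0.22079722
d2 = d1 - sigma * sqrt(T) = -0.35483287
exp(-rT) = 0.91256132; exp(-qT) = 0.95456456
C = S_0 * exp(-qT) * N(d1) - K * exp(-rT) * N(d2)
N(d1) = 0.58737484; N(d2) = 0.36135740
C = 10.2100 * 0.95456456 * 0.58737484 - 11.1000 * 0.91256132 * 0.36135740 = 2.0643


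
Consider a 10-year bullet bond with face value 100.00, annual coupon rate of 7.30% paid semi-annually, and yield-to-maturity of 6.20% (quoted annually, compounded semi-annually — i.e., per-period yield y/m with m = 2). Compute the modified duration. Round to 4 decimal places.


Answer: Modified duration = 7.1629

Derivation:
Coupon per period c = face * coupon_rate / m = 3.650000
Periods per year m = 2; per-period yield y/m = 0.031000
Number of cashflows N = 20
Cashflows (t years, CF_t, discount factor 1/(1+y/m)^(m*t), PV):
  t = 0.5000: CF_t = 3.650000, DF = 0.969932, PV = 3.540252
  t = 1.0000: CF_t = 3.650000, DF = 0.940768, PV = 3.433804
  t = 1.5000: CF_t = 3.650000, DF = 0.912481, PV = 3.330557
  t = 2.0000: CF_t = 3.650000, DF = 0.885045, PV = 3.230414
  t = 2.5000: CF_t = 3.650000, DF = 0.858434, PV = 3.133282
  t = 3.0000: CF_t = 3.650000, DF = 0.832622, PV = 3.039071
  t = 3.5000: CF_t = 3.650000, DF = 0.807587, PV = 2.947693
  t = 4.0000: CF_t = 3.650000, DF = 0.783305, PV = 2.859062
  t = 4.5000: CF_t = 3.650000, DF = 0.759752, PV = 2.773096
  t = 5.0000: CF_t = 3.650000, DF = 0.736908, PV = 2.689715
  t = 5.5000: CF_t = 3.650000, DF = 0.714751, PV = 2.608841
  t = 6.0000: CF_t = 3.650000, DF = 0.693260, PV = 2.530398
  t = 6.5000: CF_t = 3.650000, DF = 0.672415, PV = 2.454315
  t = 7.0000: CF_t = 3.650000, DF = 0.652197, PV = 2.380518
  t = 7.5000: CF_t = 3.650000, DF = 0.632587, PV = 2.308941
  t = 8.0000: CF_t = 3.650000, DF = 0.613566, PV = 2.239516
  t = 8.5000: CF_t = 3.650000, DF = 0.595117, PV = 2.172179
  t = 9.0000: CF_t = 3.650000, DF = 0.577224, PV = 2.106866
  t = 9.5000: CF_t = 3.650000, DF = 0.559868, PV = 2.043517
  t = 10.0000: CF_t = 103.650000, DF = 0.543034, PV = 56.285432
Price P = sum_t PV_t = 108.107469
First compute Macaulay numerator sum_t t * PV_t:
  t * PV_t at t = 0.5000: 1.770126
  t * PV_t at t = 1.0000: 3.433804
  t * PV_t at t = 1.5000: 4.995835
  t * PV_t at t = 2.0000: 6.460828
  t * PV_t at t = 2.5000: 7.833206
  t * PV_t at t = 3.0000: 9.117214
  t * PV_t at t = 3.5000: 10.316924
  t * PV_t at t = 4.0000: 11.436247
  t * PV_t at t = 4.5000: 12.478931
  t * PV_t at t = 5.0000: 13.448573
  t * PV_t at t = 5.5000: 14.348623
  t * PV_t at t = 6.0000: 15.182390
  t * PV_t at t = 6.5000: 15.953044
  t * PV_t at t = 7.0000: 16.663629
  t * PV_t at t = 7.5000: 17.317059
  t * PV_t at t = 8.0000: 17.916130
  t * PV_t at t = 8.5000: 18.463519
  t * PV_t at t = 9.0000: 18.961793
  t * PV_t at t = 9.5000: 19.413410
  t * PV_t at t = 10.0000: 562.854316
Macaulay duration D = 798.365604 / 108.107469 = 7.384926
Modified duration = D / (1 + y/m) = 7.384926 / (1 + 0.031000) = 7.162876


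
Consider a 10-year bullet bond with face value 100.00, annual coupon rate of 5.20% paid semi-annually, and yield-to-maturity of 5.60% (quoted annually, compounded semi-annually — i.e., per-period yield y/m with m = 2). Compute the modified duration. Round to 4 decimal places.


Answer: Modified duration = 7.6693

Derivation:
Coupon per period c = face * coupon_rate / m = 2.600000
Periods per year m = 2; per-period yield y/m = 0.028000
Number of cashflows N = 20
Cashflows (t years, CF_t, discount factor 1/(1+y/m)^(m*t), PV):
  t = 0.5000: CF_t = 2.600000, DF = 0.972763, PV = 2.529183
  t = 1.0000: CF_t = 2.600000, DF = 0.946267, PV = 2.460295
  t = 1.5000: CF_t = 2.600000, DF = 0.920493, PV = 2.393283
  t = 2.0000: CF_t = 2.600000, DF = 0.895422, PV = 2.328096
  t = 2.5000: CF_t = 2.600000, DF = 0.871033, PV = 2.264685
  t = 3.0000: CF_t = 2.600000, DF = 0.847308, PV = 2.203001
  t = 3.5000: CF_t = 2.600000, DF = 0.824230, PV = 2.142997
  t = 4.0000: CF_t = 2.600000, DF = 0.801780, PV = 2.084627
  t = 4.5000: CF_t = 2.600000, DF = 0.779941, PV = 2.027848
  t = 5.0000: CF_t = 2.600000, DF = 0.758698, PV = 1.972614
  t = 5.5000: CF_t = 2.600000, DF = 0.738033, PV = 1.918886
  t = 6.0000: CF_t = 2.600000, DF = 0.717931, PV = 1.866620
  t = 6.5000: CF_t = 2.600000, DF = 0.698376, PV = 1.815778
  t = 7.0000: CF_t = 2.600000, DF = 0.679354, PV = 1.766321
  t = 7.5000: CF_t = 2.600000, DF = 0.660851, PV = 1.718212
  t = 8.0000: CF_t = 2.600000, DF = 0.642851, PV = 1.671412
  t = 8.5000: CF_t = 2.600000, DF = 0.625341, PV = 1.625887
  t = 9.0000: CF_t = 2.600000, DF = 0.608309, PV = 1.581602
  t = 9.5000: CF_t = 2.600000, DF = 0.591740, PV = 1.538524
  t = 10.0000: CF_t = 102.600000, DF = 0.575622, PV = 59.058861
Price P = sum_t PV_t = 96.968732
First compute Macaulay numerator sum_t t * PV_t:
  t * PV_t at t = 0.5000: 1.264591
  t * PV_t at t = 1.0000: 2.460295
  t * PV_t at t = 1.5000: 3.589924
  t * PV_t at t = 2.0000: 4.656192
  t * PV_t at t = 2.5000: 5.661712
  t * PV_t at t = 3.0000: 6.609002
  t * PV_t at t = 3.5000: 7.500489
  t * PV_t at t = 4.0000: 8.338509
  t * PV_t at t = 4.5000: 9.125314
  t * PV_t at t = 5.0000: 9.863072
  t * PV_t at t = 5.5000: 10.553871
  t * PV_t at t = 6.0000: 11.199721
  t * PV_t at t = 6.5000: 11.802560
  t * PV_t at t = 7.0000: 12.364250
  t * PV_t at t = 7.5000: 12.886586
  t * PV_t at t = 8.0000: 13.371296
  t * PV_t at t = 8.5000: 13.820041
  t * PV_t at t = 9.0000: 14.234421
  t * PV_t at t = 9.5000: 14.615974
  t * PV_t at t = 10.0000: 590.588611
Macaulay duration D = 764.506433 / 96.968732 = 7.884051
Modified duration = D / (1 + y/m) = 7.884051 / (1 + 0.028000) = 7.669310


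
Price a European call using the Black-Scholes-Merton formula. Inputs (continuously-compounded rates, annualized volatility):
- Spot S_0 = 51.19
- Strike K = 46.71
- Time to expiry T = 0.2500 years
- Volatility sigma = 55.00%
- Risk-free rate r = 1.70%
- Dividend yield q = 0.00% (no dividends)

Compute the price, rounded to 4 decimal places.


Answer: Price = 8.0005

Derivation:
d1 = (ln(S/K) + (r - q + 0.5*sigma^2) * T) / (sigma * sqrt(T)) = 0.48599428
d2 = d1 - sigma * sqrt(T) = 0.21099428
exp(-rT) = 0.99575902; exp(-qT) = 1.00000000
C = S_0 * exp(-qT) * N(d1) - K * exp(-rT) * N(d2)
N(d1) = 0.68651439; N(d2) = 0.58355413
C = 51.1900 * 1.00000000 * 0.68651439 - 46.7100 * 0.99575902 * 0.58355413 = 8.0005


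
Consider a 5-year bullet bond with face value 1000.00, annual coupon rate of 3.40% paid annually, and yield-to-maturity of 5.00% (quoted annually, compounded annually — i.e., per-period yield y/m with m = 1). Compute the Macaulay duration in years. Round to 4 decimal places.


Coupon per period c = face * coupon_rate / m = 34.000000
Periods per year m = 1; per-period yield y/m = 0.050000
Number of cashflows N = 5
Cashflows (t years, CF_t, discount factor 1/(1+y/m)^(m*t), PV):
  t = 1.0000: CF_t = 34.000000, DF = 0.952381, PV = 32.380952
  t = 2.0000: CF_t = 34.000000, DF = 0.907029, PV = 30.839002
  t = 3.0000: CF_t = 34.000000, DF = 0.863838, PV = 29.370478
  t = 4.0000: CF_t = 34.000000, DF = 0.822702, PV = 27.971884
  t = 5.0000: CF_t = 1034.000000, DF = 0.783526, PV = 810.166056
Price P = sum_t PV_t = 930.728373
Macaulay numerator sum_t t * PV_t:
  t * PV_t at t = 1.0000: 32.380952
  t * PV_t at t = 2.0000: 61.678005
  t * PV_t at t = 3.0000: 88.111435
  t * PV_t at t = 4.0000: 111.887537
  t * PV_t at t = 5.0000: 4050.830281
Macaulay duration D = (sum_t t * PV_t) / P = 4344.888209 / 930.728373 = 4.668267

Answer: Macaulay duration = 4.6683 years


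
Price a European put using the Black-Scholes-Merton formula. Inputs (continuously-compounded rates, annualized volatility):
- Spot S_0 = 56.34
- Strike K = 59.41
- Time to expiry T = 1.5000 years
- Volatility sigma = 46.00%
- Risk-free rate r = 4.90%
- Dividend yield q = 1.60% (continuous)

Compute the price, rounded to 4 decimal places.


Answer: Price = 12.3210

Derivation:
d1 = (ln(S/K) + (r - q + 0.5*sigma^2) * T) / (sigma * sqrt(T)) = 0.27537625
d2 = d1 - sigma * sqrt(T) = -0.28800639
exp(-rT) = 0.92913615; exp(-qT) = 0.97628571
P = K * exp(-rT) * N(-d2) - S_0 * exp(-qT) * N(-d1)
N(-d1) = 0.39151359; N(-d2) = 0.61332908
P = 59.4100 * 0.92913615 * 0.61332908 - 56.3400 * 0.97628571 * 0.39151359 = 12.3210


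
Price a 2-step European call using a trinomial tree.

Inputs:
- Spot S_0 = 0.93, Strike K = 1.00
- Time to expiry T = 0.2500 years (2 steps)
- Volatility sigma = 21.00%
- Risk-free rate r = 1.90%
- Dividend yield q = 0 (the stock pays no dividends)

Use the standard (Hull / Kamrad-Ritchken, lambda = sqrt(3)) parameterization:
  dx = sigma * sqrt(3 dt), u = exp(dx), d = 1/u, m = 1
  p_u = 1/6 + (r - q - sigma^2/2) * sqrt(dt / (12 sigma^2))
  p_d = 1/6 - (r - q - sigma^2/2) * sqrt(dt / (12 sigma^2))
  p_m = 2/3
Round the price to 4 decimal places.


Answer: Price = V(0,0) = 0.0181

Derivation:
dt = T/N = 0.125000; dx = sigma*sqrt(3*dt) = 0.128598
u = exp(dx) = 1.137233; d = 1/u = 0.879327
p_u = 0.165184, p_m = 0.666667, p_d = 0.168149
Discount per step: exp(-r*dt) = 0.997628
Stock lattice S(k, j) with j the centered position index:
  k=0: S(0,+0) = 0.9300
  k=1: S(1,-1) = 0.8178; S(1,+0) = 0.9300; S(1,+1) = 1.0576
  k=2: S(2,-2) = 0.7191; S(2,-1) = 0.8178; S(2,+0) = 0.9300; S(2,+1) = 1.0576; S(2,+2) = 1.2028
Terminal payoffs V(N, j) = max(S_T - K, 0):
  V(2,-2) = 0.000000; V(2,-1) = 0.000000; V(2,+0) = 0.000000; V(2,+1) = 0.057627; V(2,+2) = 0.202768
Backward induction: V(k, j) = exp(-r*dt) * [p_u * V(k+1, j+1) + p_m * V(k+1, j) + p_d * V(k+1, j-1)]
  V(1,-1) = exp(-r*dt) * [p_u*0.000000 + p_m*0.000000 + p_d*0.000000] = 0.000000
  V(1,+0) = exp(-r*dt) * [p_u*0.057627 + p_m*0.000000 + p_d*0.000000] = 0.009496
  V(1,+1) = exp(-r*dt) * [p_u*0.202768 + p_m*0.057627 + p_d*0.000000] = 0.071741
  V(0,+0) = exp(-r*dt) * [p_u*0.071741 + p_m*0.009496 + p_d*0.000000] = 0.018138
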